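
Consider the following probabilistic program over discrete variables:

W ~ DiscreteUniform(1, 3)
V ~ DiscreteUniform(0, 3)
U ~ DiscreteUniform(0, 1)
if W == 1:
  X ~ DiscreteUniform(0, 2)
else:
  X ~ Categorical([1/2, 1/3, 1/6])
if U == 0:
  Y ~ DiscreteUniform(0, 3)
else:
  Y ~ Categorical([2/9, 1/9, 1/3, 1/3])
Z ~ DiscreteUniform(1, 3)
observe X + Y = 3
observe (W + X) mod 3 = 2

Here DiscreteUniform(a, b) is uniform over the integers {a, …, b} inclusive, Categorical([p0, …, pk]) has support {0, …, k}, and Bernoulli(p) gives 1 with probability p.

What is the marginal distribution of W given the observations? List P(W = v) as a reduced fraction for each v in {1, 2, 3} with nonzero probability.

Enumerate traces; 72 have nonzero weight after conditioning:
  (W=1, V=0, U=0, X=1, Y=2, Z=1) weight 1/864
  (W=1, V=0, U=0, X=1, Y=2, Z=2) weight 1/864
  (W=1, V=0, U=0, X=1, Y=2, Z=3) weight 1/864
  (W=1, V=0, U=1, X=1, Y=2, Z=1) weight 1/648
  (W=1, V=0, U=1, X=1, Y=2, Z=2) weight 1/648
  (W=1, V=0, U=1, X=1, Y=2, Z=3) weight 1/648
  (W=1, V=1, U=0, X=1, Y=2, Z=1) weight 1/864
  (W=1, V=1, U=0, X=1, Y=2, Z=2) weight 1/864
  (W=2, V=0, U=0, X=0, Y=3, Z=1) weight 1/576
  (W=3, V=0, U=0, X=2, Y=1, Z=1) weight 1/1728
  … 62 more
Group by W:
  weight(W=1) = 7/216
  weight(W=2) = 7/144
  weight(W=3) = 13/1296
Total weight = 7/216 + 7/144 + 13/1296 = 59/648
P(W=1 | obs) = 7/216 / 59/648 = 21/59
P(W=2 | obs) = 7/144 / 59/648 = 63/118
P(W=3 | obs) = 13/1296 / 59/648 = 13/118

P(W=1) = 21/59, P(W=2) = 63/118, P(W=3) = 13/118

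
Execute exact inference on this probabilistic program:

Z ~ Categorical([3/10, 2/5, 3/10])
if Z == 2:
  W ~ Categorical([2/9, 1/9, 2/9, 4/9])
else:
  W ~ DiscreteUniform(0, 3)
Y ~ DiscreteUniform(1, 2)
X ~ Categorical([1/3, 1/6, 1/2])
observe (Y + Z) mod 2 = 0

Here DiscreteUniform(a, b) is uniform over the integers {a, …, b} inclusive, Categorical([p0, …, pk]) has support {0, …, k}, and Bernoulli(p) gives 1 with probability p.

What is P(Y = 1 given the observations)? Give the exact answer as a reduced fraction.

P(Y = 1 | obs) = 2/5

Enumerate traces; 36 have nonzero weight after conditioning:
  (Z=0, W=0, Y=2, X=0) weight 1/80
  (Z=0, W=0, Y=2, X=1) weight 1/160
  (Z=0, W=0, Y=2, X=2) weight 3/160
  (Z=0, W=1, Y=2, X=0) weight 1/80
  (Z=0, W=1, Y=2, X=1) weight 1/160
  (Z=0, W=1, Y=2, X=2) weight 3/160
  (Z=0, W=2, Y=2, X=0) weight 1/80
  (Z=0, W=2, Y=2, X=1) weight 1/160
  (Z=1, W=0, Y=1, X=0) weight 1/60
  … 27 more
Group by Y:
  weight(Y=1) = 1/5
  weight(Y=2) = 3/10
Total weight = 1/5 + 3/10 = 1/2
P(Y=1 | obs) = 1/5 / 1/2 = 2/5
P(Y=2 | obs) = 3/10 / 1/2 = 3/5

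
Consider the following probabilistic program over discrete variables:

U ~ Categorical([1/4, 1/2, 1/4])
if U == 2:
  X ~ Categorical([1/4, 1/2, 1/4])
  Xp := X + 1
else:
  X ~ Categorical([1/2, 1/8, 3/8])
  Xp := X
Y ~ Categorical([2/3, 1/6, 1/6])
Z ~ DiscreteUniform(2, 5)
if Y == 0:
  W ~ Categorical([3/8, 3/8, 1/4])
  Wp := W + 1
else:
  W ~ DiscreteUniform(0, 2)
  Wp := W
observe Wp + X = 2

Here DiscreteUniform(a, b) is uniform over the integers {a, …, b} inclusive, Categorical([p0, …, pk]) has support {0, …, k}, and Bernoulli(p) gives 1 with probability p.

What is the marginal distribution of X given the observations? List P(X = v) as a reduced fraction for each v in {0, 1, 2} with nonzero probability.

Enumerate traces; 96 have nonzero weight after conditioning:
  (U=0, X=0, Y=0, Z=2, W=1) weight 1/128
  (U=0, X=0, Y=0, Z=3, W=1) weight 1/128
  (U=0, X=0, Y=0, Z=4, W=1) weight 1/128
  (U=0, X=0, Y=0, Z=5, W=1) weight 1/128
  (U=0, X=0, Y=1, Z=2, W=2) weight 1/576
  (U=0, X=0, Y=1, Z=3, W=2) weight 1/576
  (U=0, X=0, Y=1, Z=4, W=2) weight 1/576
  (U=0, X=0, Y=1, Z=5, W=2) weight 1/576
  (U=0, X=1, Y=0, Z=2, W=0) weight 1/512
  (U=0, X=2, Y=1, Z=2, W=0) weight 1/768
  … 86 more
Group by X:
  weight(X=0) = 91/576
  weight(X=1) = 91/1152
  weight(X=2) = 11/288
Total weight = 91/576 + 91/1152 + 11/288 = 317/1152
P(X=0 | obs) = 91/576 / 317/1152 = 182/317
P(X=1 | obs) = 91/1152 / 317/1152 = 91/317
P(X=2 | obs) = 11/288 / 317/1152 = 44/317

P(X=0) = 182/317, P(X=1) = 91/317, P(X=2) = 44/317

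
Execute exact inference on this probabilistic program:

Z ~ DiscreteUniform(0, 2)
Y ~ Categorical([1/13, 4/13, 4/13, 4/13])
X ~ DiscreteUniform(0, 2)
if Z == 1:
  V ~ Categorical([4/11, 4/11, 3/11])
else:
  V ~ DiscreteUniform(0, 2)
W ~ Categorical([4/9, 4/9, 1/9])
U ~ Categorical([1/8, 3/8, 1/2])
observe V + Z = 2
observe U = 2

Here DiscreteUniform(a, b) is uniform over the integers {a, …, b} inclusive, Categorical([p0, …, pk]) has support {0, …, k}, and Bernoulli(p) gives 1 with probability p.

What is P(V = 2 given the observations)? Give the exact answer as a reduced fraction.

Enumerate traces; 108 have nonzero weight after conditioning:
  (Z=0, Y=0, X=0, V=2, W=0, U=2) weight 2/3159
  (Z=0, Y=0, X=0, V=2, W=1, U=2) weight 2/3159
  (Z=0, Y=0, X=0, V=2, W=2, U=2) weight 1/6318
  (Z=0, Y=0, X=1, V=2, W=0, U=2) weight 2/3159
  (Z=0, Y=0, X=1, V=2, W=1, U=2) weight 2/3159
  (Z=0, Y=0, X=1, V=2, W=2, U=2) weight 1/6318
  (Z=0, Y=0, X=2, V=2, W=0, U=2) weight 2/3159
  (Z=0, Y=0, X=2, V=2, W=1, U=2) weight 2/3159
  (Z=1, Y=0, X=0, V=1, W=0, U=2) weight 8/11583
  (Z=2, Y=0, X=0, V=0, W=0, U=2) weight 2/3159
  … 98 more
Group by V:
  weight(V=0) = 1/18
  weight(V=1) = 2/33
  weight(V=2) = 1/18
Total weight = 1/18 + 2/33 + 1/18 = 17/99
P(V=0 | obs) = 1/18 / 17/99 = 11/34
P(V=1 | obs) = 2/33 / 17/99 = 6/17
P(V=2 | obs) = 1/18 / 17/99 = 11/34

P(V = 2 | obs) = 11/34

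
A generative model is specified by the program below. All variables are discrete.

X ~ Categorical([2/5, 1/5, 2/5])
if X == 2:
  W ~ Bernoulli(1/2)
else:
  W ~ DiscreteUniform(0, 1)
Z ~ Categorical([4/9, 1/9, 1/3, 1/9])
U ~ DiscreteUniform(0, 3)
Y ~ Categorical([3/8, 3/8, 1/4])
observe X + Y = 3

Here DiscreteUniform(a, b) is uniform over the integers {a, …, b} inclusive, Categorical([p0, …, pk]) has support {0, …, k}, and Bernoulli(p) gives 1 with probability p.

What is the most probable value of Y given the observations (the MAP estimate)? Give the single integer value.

Enumerate traces; 64 have nonzero weight after conditioning:
  (X=1, W=0, Z=0, U=0, Y=2) weight 1/360
  (X=1, W=0, Z=0, U=1, Y=2) weight 1/360
  (X=1, W=0, Z=0, U=2, Y=2) weight 1/360
  (X=1, W=0, Z=0, U=3, Y=2) weight 1/360
  (X=1, W=0, Z=1, U=0, Y=2) weight 1/1440
  (X=1, W=0, Z=1, U=1, Y=2) weight 1/1440
  (X=1, W=0, Z=1, U=2, Y=2) weight 1/1440
  (X=1, W=0, Z=1, U=3, Y=2) weight 1/1440
  (X=2, W=0, Z=0, U=0, Y=1) weight 1/120
  … 55 more
Group by Y:
  weight(Y=1) = 3/20
  weight(Y=2) = 1/20
Total weight = 3/20 + 1/20 = 1/5
P(Y=1 | obs) = 3/20 / 1/5 = 3/4
P(Y=2 | obs) = 1/20 / 1/5 = 1/4
argmax = 1

argmax_v P(Y = v | obs) = 1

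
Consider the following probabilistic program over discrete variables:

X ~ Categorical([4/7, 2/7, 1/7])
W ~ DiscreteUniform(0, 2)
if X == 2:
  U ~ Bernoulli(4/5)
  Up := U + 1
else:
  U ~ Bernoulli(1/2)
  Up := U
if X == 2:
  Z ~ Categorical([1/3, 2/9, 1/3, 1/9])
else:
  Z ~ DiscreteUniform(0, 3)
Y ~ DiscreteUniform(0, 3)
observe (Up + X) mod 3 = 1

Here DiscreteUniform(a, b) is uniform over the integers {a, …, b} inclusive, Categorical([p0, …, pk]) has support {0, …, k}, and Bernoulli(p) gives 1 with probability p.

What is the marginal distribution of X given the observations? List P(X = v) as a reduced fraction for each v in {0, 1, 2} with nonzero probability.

Enumerate traces; 144 have nonzero weight after conditioning:
  (X=0, W=0, U=1, Z=0, Y=0) weight 1/168
  (X=0, W=0, U=1, Z=0, Y=1) weight 1/168
  (X=0, W=0, U=1, Z=0, Y=2) weight 1/168
  (X=0, W=0, U=1, Z=0, Y=3) weight 1/168
  (X=0, W=0, U=1, Z=1, Y=0) weight 1/168
  (X=0, W=0, U=1, Z=1, Y=1) weight 1/168
  (X=0, W=0, U=1, Z=1, Y=2) weight 1/168
  (X=0, W=0, U=1, Z=1, Y=3) weight 1/168
  (X=1, W=0, U=0, Z=0, Y=0) weight 1/336
  (X=2, W=0, U=1, Z=0, Y=0) weight 1/315
  … 134 more
Group by X:
  weight(X=0) = 2/7
  weight(X=1) = 1/7
  weight(X=2) = 4/35
Total weight = 2/7 + 1/7 + 4/35 = 19/35
P(X=0 | obs) = 2/7 / 19/35 = 10/19
P(X=1 | obs) = 1/7 / 19/35 = 5/19
P(X=2 | obs) = 4/35 / 19/35 = 4/19

P(X=0) = 10/19, P(X=1) = 5/19, P(X=2) = 4/19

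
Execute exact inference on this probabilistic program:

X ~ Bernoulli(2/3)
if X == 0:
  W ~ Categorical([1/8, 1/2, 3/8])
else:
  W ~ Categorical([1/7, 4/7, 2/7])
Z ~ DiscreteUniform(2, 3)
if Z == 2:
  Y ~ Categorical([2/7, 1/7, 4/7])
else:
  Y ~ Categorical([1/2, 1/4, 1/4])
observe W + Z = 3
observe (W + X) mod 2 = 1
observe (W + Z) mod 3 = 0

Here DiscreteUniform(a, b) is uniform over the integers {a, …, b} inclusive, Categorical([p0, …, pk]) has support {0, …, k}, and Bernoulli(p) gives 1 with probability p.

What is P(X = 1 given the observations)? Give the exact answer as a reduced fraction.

P(X = 1 | obs) = 4/11

Enumerate traces; 6 have nonzero weight after conditioning:
  (X=0, W=1, Z=2, Y=0) weight 1/42
  (X=0, W=1, Z=2, Y=1) weight 1/84
  (X=0, W=1, Z=2, Y=2) weight 1/21
  (X=1, W=0, Z=3, Y=0) weight 1/42
  (X=1, W=0, Z=3, Y=1) weight 1/84
  (X=1, W=0, Z=3, Y=2) weight 1/84
Group by X:
  weight(X=0) = 1/12
  weight(X=1) = 1/21
Total weight = 1/12 + 1/21 = 11/84
P(X=0 | obs) = 1/12 / 11/84 = 7/11
P(X=1 | obs) = 1/21 / 11/84 = 4/11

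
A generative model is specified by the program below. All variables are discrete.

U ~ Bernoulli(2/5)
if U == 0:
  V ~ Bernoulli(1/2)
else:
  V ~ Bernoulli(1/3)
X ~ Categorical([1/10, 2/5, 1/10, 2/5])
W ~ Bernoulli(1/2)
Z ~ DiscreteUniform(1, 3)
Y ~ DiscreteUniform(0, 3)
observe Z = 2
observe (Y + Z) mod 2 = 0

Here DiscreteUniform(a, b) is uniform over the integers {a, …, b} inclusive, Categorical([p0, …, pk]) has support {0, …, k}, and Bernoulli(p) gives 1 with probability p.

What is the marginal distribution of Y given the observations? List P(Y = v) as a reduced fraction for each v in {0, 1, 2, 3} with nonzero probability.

Enumerate traces; 64 have nonzero weight after conditioning:
  (U=0, V=0, X=0, W=0, Z=2, Y=0) weight 1/800
  (U=0, V=0, X=0, W=0, Z=2, Y=2) weight 1/800
  (U=0, V=0, X=0, W=1, Z=2, Y=0) weight 1/800
  (U=0, V=0, X=0, W=1, Z=2, Y=2) weight 1/800
  (U=0, V=0, X=1, W=0, Z=2, Y=0) weight 1/200
  (U=0, V=0, X=1, W=0, Z=2, Y=2) weight 1/200
  (U=0, V=0, X=1, W=1, Z=2, Y=0) weight 1/200
  (U=0, V=0, X=1, W=1, Z=2, Y=2) weight 1/200
  … 56 more
Group by Y:
  weight(Y=0) = 1/12
  weight(Y=2) = 1/12
Total weight = 1/12 + 1/12 = 1/6
P(Y=0 | obs) = 1/12 / 1/6 = 1/2
P(Y=2 | obs) = 1/12 / 1/6 = 1/2

P(Y=0) = 1/2, P(Y=2) = 1/2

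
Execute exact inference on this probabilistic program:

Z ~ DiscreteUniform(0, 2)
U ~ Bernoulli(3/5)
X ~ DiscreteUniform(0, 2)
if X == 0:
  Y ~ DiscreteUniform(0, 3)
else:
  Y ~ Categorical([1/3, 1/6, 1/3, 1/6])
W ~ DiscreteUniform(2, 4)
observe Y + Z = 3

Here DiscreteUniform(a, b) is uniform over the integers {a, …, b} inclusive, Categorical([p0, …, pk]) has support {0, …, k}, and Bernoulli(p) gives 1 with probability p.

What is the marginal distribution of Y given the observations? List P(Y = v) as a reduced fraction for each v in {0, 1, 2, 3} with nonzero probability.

P(Y=1) = 7/25, P(Y=2) = 11/25, P(Y=3) = 7/25

Enumerate traces; 54 have nonzero weight after conditioning:
  (Z=0, U=0, X=0, Y=3, W=2) weight 1/270
  (Z=0, U=0, X=0, Y=3, W=3) weight 1/270
  (Z=0, U=0, X=0, Y=3, W=4) weight 1/270
  (Z=0, U=0, X=1, Y=3, W=2) weight 1/405
  (Z=0, U=0, X=1, Y=3, W=3) weight 1/405
  (Z=0, U=0, X=1, Y=3, W=4) weight 1/405
  (Z=0, U=0, X=2, Y=3, W=2) weight 1/405
  (Z=0, U=0, X=2, Y=3, W=3) weight 1/405
  (Z=1, U=0, X=0, Y=2, W=2) weight 1/270
  (Z=2, U=0, X=0, Y=1, W=2) weight 1/270
  … 44 more
Group by Y:
  weight(Y=1) = 7/108
  weight(Y=2) = 11/108
  weight(Y=3) = 7/108
Total weight = 7/108 + 11/108 + 7/108 = 25/108
P(Y=1 | obs) = 7/108 / 25/108 = 7/25
P(Y=2 | obs) = 11/108 / 25/108 = 11/25
P(Y=3 | obs) = 7/108 / 25/108 = 7/25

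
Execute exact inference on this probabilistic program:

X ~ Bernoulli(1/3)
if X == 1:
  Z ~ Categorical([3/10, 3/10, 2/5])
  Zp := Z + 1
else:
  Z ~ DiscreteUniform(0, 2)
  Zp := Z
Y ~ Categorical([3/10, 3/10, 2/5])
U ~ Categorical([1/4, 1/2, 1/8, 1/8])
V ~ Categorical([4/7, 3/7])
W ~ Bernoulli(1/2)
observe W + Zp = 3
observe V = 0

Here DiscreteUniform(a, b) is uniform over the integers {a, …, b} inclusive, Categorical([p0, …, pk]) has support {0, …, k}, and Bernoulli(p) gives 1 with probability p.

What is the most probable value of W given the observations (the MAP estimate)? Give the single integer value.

argmax_v P(W = v | obs) = 1

Enumerate traces; 36 have nonzero weight after conditioning:
  (X=0, Z=2, Y=0, U=0, V=0, W=1) weight 1/210
  (X=0, Z=2, Y=0, U=1, V=0, W=1) weight 1/105
  (X=0, Z=2, Y=0, U=2, V=0, W=1) weight 1/420
  (X=0, Z=2, Y=0, U=3, V=0, W=1) weight 1/420
  (X=0, Z=2, Y=1, U=0, V=0, W=1) weight 1/210
  (X=0, Z=2, Y=1, U=1, V=0, W=1) weight 1/105
  (X=0, Z=2, Y=1, U=2, V=0, W=1) weight 1/420
  (X=0, Z=2, Y=1, U=3, V=0, W=1) weight 1/420
  (X=1, Z=2, Y=0, U=0, V=0, W=0) weight 1/350
  … 27 more
Group by W:
  weight(W=0) = 4/105
  weight(W=1) = 29/315
Total weight = 4/105 + 29/315 = 41/315
P(W=0 | obs) = 4/105 / 41/315 = 12/41
P(W=1 | obs) = 29/315 / 41/315 = 29/41
argmax = 1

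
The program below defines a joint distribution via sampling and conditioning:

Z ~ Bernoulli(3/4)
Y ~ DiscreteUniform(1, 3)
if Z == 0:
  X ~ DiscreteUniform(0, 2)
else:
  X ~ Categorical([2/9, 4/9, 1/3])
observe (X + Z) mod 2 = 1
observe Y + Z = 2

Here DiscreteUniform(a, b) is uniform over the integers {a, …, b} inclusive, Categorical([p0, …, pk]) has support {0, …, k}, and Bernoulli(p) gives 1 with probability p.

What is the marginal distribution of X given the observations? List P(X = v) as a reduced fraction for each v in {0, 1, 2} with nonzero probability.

P(X=0) = 1/3, P(X=1) = 1/6, P(X=2) = 1/2

Enumerate traces; 3 have nonzero weight after conditioning:
  (Z=0, Y=2, X=1) weight 1/36
  (Z=1, Y=1, X=0) weight 1/18
  (Z=1, Y=1, X=2) weight 1/12
Group by X:
  weight(X=0) = 1/18
  weight(X=1) = 1/36
  weight(X=2) = 1/12
Total weight = 1/18 + 1/36 + 1/12 = 1/6
P(X=0 | obs) = 1/18 / 1/6 = 1/3
P(X=1 | obs) = 1/36 / 1/6 = 1/6
P(X=2 | obs) = 1/12 / 1/6 = 1/2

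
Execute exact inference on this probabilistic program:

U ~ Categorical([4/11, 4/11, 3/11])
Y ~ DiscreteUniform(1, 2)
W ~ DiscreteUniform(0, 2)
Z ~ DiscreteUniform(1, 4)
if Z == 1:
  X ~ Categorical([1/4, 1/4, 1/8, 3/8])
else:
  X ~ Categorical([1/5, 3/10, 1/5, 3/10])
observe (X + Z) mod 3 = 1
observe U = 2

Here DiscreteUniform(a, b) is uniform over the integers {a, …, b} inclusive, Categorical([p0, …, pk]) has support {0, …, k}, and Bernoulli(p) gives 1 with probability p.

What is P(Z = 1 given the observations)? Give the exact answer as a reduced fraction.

P(Z = 1 | obs) = 5/13

Enumerate traces; 36 have nonzero weight after conditioning:
  (U=2, Y=1, W=0, Z=1, X=0) weight 1/352
  (U=2, Y=1, W=0, Z=1, X=3) weight 3/704
  (U=2, Y=1, W=0, Z=2, X=2) weight 1/440
  (U=2, Y=1, W=0, Z=3, X=1) weight 3/880
  (U=2, Y=1, W=0, Z=4, X=0) weight 1/440
  (U=2, Y=1, W=0, Z=4, X=3) weight 3/880
  (U=2, Y=1, W=1, Z=1, X=0) weight 1/352
  (U=2, Y=1, W=1, Z=1, X=3) weight 3/704
  … 28 more
Group by Z:
  weight(Z=1) = 15/352
  weight(Z=2) = 3/220
  weight(Z=3) = 9/440
  weight(Z=4) = 3/88
Total weight = 15/352 + 3/220 + 9/440 + 3/88 = 39/352
P(Z=1 | obs) = 15/352 / 39/352 = 5/13
P(Z=2 | obs) = 3/220 / 39/352 = 8/65
P(Z=3 | obs) = 9/440 / 39/352 = 12/65
P(Z=4 | obs) = 3/88 / 39/352 = 4/13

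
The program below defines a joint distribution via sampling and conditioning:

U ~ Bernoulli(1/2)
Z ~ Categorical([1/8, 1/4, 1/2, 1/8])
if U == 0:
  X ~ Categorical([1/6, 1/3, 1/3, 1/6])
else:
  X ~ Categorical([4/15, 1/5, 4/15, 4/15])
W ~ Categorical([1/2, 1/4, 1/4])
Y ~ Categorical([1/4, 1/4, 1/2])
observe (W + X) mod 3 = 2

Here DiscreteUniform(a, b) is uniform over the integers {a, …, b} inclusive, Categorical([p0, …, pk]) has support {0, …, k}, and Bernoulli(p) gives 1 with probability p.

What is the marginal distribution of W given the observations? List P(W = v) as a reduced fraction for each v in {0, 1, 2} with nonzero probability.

P(W=0) = 6/13, P(W=1) = 8/39, P(W=2) = 1/3

Enumerate traces; 96 have nonzero weight after conditioning:
  (U=0, Z=0, X=0, W=2, Y=0) weight 1/1536
  (U=0, Z=0, X=0, W=2, Y=1) weight 1/1536
  (U=0, Z=0, X=0, W=2, Y=2) weight 1/768
  (U=0, Z=0, X=1, W=1, Y=0) weight 1/768
  (U=0, Z=0, X=1, W=1, Y=1) weight 1/768
  (U=0, Z=0, X=1, W=1, Y=2) weight 1/384
  (U=0, Z=0, X=2, W=0, Y=0) weight 1/384
  (U=0, Z=0, X=2, W=0, Y=1) weight 1/384
  … 88 more
Group by W:
  weight(W=0) = 3/20
  weight(W=1) = 1/15
  weight(W=2) = 13/120
Total weight = 3/20 + 1/15 + 13/120 = 13/40
P(W=0 | obs) = 3/20 / 13/40 = 6/13
P(W=1 | obs) = 1/15 / 13/40 = 8/39
P(W=2 | obs) = 13/120 / 13/40 = 1/3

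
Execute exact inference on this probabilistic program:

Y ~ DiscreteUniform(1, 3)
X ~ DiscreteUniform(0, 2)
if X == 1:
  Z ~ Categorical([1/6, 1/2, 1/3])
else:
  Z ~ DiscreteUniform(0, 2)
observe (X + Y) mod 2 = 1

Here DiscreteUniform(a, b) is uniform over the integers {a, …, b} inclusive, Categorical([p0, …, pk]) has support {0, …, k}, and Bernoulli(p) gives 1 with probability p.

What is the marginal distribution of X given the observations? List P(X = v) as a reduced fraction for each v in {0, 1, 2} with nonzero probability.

Enumerate traces; 15 have nonzero weight after conditioning:
  (Y=1, X=0, Z=0) weight 1/27
  (Y=1, X=0, Z=1) weight 1/27
  (Y=1, X=0, Z=2) weight 1/27
  (Y=1, X=2, Z=0) weight 1/27
  (Y=1, X=2, Z=1) weight 1/27
  (Y=1, X=2, Z=2) weight 1/27
  (Y=2, X=1, Z=0) weight 1/54
  (Y=2, X=1, Z=1) weight 1/18
  … 7 more
Group by X:
  weight(X=0) = 2/9
  weight(X=1) = 1/9
  weight(X=2) = 2/9
Total weight = 2/9 + 1/9 + 2/9 = 5/9
P(X=0 | obs) = 2/9 / 5/9 = 2/5
P(X=1 | obs) = 1/9 / 5/9 = 1/5
P(X=2 | obs) = 2/9 / 5/9 = 2/5

P(X=0) = 2/5, P(X=1) = 1/5, P(X=2) = 2/5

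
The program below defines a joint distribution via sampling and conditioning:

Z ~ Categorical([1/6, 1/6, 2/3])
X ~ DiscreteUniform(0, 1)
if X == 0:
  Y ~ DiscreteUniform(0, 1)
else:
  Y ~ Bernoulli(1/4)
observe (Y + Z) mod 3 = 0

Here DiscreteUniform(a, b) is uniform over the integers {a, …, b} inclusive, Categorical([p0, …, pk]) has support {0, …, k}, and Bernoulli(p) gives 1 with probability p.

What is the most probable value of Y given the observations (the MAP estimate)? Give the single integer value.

Enumerate traces; 4 have nonzero weight after conditioning:
  (Z=0, X=0, Y=0) weight 1/24
  (Z=0, X=1, Y=0) weight 1/16
  (Z=2, X=0, Y=1) weight 1/6
  (Z=2, X=1, Y=1) weight 1/12
Group by Y:
  weight(Y=0) = 5/48
  weight(Y=1) = 1/4
Total weight = 5/48 + 1/4 = 17/48
P(Y=0 | obs) = 5/48 / 17/48 = 5/17
P(Y=1 | obs) = 1/4 / 17/48 = 12/17
argmax = 1

argmax_v P(Y = v | obs) = 1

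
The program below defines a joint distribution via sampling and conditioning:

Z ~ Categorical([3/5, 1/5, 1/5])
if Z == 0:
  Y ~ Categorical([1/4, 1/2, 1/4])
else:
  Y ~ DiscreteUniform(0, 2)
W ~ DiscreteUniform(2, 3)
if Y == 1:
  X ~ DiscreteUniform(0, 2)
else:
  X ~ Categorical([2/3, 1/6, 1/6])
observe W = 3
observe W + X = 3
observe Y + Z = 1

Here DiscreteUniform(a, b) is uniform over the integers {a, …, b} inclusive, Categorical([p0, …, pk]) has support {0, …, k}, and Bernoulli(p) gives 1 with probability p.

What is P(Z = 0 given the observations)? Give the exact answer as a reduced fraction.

Enumerate traces; 2 have nonzero weight after conditioning:
  (Z=0, Y=1, W=3, X=0) weight 1/20
  (Z=1, Y=0, W=3, X=0) weight 1/45
Group by Z:
  weight(Z=0) = 1/20
  weight(Z=1) = 1/45
Total weight = 1/20 + 1/45 = 13/180
P(Z=0 | obs) = 1/20 / 13/180 = 9/13
P(Z=1 | obs) = 1/45 / 13/180 = 4/13

P(Z = 0 | obs) = 9/13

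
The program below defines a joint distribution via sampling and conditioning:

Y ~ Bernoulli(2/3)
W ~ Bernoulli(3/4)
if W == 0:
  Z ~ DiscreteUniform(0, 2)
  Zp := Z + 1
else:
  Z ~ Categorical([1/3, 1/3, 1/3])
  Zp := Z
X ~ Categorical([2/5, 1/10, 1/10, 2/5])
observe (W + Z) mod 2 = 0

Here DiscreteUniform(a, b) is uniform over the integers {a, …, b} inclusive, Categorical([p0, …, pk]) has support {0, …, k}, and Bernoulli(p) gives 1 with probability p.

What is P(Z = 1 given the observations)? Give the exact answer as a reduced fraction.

Enumerate traces; 24 have nonzero weight after conditioning:
  (Y=0, W=0, Z=0, X=0) weight 1/90
  (Y=0, W=0, Z=0, X=1) weight 1/360
  (Y=0, W=0, Z=0, X=2) weight 1/360
  (Y=0, W=0, Z=0, X=3) weight 1/90
  (Y=0, W=0, Z=2, X=0) weight 1/90
  (Y=0, W=0, Z=2, X=1) weight 1/360
  (Y=0, W=0, Z=2, X=2) weight 1/360
  (Y=0, W=0, Z=2, X=3) weight 1/90
  (Y=0, W=1, Z=1, X=0) weight 1/30
  … 15 more
Group by Z:
  weight(Z=0) = 1/12
  weight(Z=1) = 1/4
  weight(Z=2) = 1/12
Total weight = 1/12 + 1/4 + 1/12 = 5/12
P(Z=0 | obs) = 1/12 / 5/12 = 1/5
P(Z=1 | obs) = 1/4 / 5/12 = 3/5
P(Z=2 | obs) = 1/12 / 5/12 = 1/5

P(Z = 1 | obs) = 3/5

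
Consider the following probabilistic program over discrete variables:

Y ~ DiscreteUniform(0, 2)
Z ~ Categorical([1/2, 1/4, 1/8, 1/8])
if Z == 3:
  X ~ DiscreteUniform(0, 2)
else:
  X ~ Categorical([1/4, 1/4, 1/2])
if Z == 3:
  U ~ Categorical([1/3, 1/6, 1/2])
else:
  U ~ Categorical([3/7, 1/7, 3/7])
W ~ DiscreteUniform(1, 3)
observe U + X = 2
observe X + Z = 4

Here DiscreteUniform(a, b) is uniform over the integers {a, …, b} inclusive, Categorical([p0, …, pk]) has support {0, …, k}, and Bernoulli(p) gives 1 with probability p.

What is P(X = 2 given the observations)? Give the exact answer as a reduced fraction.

Enumerate traces; 18 have nonzero weight after conditioning:
  (Y=0, Z=2, X=2, U=0, W=1) weight 1/336
  (Y=0, Z=2, X=2, U=0, W=2) weight 1/336
  (Y=0, Z=2, X=2, U=0, W=3) weight 1/336
  (Y=0, Z=3, X=1, U=1, W=1) weight 1/1296
  (Y=0, Z=3, X=1, U=1, W=2) weight 1/1296
  (Y=0, Z=3, X=1, U=1, W=3) weight 1/1296
  (Y=1, Z=2, X=2, U=0, W=1) weight 1/336
  (Y=1, Z=2, X=2, U=0, W=2) weight 1/336
  … 10 more
Group by X:
  weight(X=1) = 1/144
  weight(X=2) = 3/112
Total weight = 1/144 + 3/112 = 17/504
P(X=1 | obs) = 1/144 / 17/504 = 7/34
P(X=2 | obs) = 3/112 / 17/504 = 27/34

P(X = 2 | obs) = 27/34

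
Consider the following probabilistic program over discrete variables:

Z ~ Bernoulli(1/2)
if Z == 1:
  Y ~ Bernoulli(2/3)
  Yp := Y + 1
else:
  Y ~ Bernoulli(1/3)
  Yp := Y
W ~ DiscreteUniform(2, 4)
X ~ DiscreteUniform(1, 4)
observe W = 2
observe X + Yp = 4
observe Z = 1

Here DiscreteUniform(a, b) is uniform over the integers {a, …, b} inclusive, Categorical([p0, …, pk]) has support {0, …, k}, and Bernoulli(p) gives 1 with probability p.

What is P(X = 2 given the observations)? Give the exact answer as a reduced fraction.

P(X = 2 | obs) = 2/3

Enumerate traces; 2 have nonzero weight after conditioning:
  (Z=1, Y=0, W=2, X=3) weight 1/72
  (Z=1, Y=1, W=2, X=2) weight 1/36
Group by X:
  weight(X=2) = 1/36
  weight(X=3) = 1/72
Total weight = 1/36 + 1/72 = 1/24
P(X=2 | obs) = 1/36 / 1/24 = 2/3
P(X=3 | obs) = 1/72 / 1/24 = 1/3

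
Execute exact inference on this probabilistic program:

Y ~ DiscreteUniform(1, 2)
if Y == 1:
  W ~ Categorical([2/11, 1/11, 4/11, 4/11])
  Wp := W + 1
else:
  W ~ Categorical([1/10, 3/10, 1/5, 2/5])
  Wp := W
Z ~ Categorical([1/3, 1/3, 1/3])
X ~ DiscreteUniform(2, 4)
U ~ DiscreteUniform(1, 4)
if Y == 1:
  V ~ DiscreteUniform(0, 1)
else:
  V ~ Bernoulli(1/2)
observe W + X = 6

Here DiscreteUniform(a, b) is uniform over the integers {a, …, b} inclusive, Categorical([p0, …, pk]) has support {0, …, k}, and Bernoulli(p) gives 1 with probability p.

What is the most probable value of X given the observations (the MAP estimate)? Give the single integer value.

Enumerate traces; 96 have nonzero weight after conditioning:
  (Y=1, W=2, Z=0, X=4, U=1, V=0) weight 1/396
  (Y=1, W=2, Z=0, X=4, U=1, V=1) weight 1/396
  (Y=1, W=2, Z=0, X=4, U=2, V=0) weight 1/396
  (Y=1, W=2, Z=0, X=4, U=2, V=1) weight 1/396
  (Y=1, W=2, Z=0, X=4, U=3, V=0) weight 1/396
  (Y=1, W=2, Z=0, X=4, U=3, V=1) weight 1/396
  (Y=1, W=2, Z=0, X=4, U=4, V=0) weight 1/396
  (Y=1, W=2, Z=0, X=4, U=4, V=1) weight 1/396
  (Y=1, W=3, Z=0, X=3, U=1, V=0) weight 1/396
  … 87 more
Group by X:
  weight(X=3) = 7/55
  weight(X=4) = 31/330
Total weight = 7/55 + 31/330 = 73/330
P(X=3 | obs) = 7/55 / 73/330 = 42/73
P(X=4 | obs) = 31/330 / 73/330 = 31/73
argmax = 3

argmax_v P(X = v | obs) = 3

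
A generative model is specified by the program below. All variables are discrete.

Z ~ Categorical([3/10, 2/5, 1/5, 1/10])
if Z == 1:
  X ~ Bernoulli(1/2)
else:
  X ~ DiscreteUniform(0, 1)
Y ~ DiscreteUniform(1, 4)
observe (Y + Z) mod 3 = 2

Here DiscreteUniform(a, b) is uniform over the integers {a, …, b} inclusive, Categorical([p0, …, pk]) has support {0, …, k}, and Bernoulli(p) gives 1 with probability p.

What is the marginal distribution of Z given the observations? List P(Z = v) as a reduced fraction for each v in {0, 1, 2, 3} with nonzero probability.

Enumerate traces; 10 have nonzero weight after conditioning:
  (Z=0, X=0, Y=2) weight 3/80
  (Z=0, X=1, Y=2) weight 3/80
  (Z=1, X=0, Y=1) weight 1/20
  (Z=1, X=0, Y=4) weight 1/20
  (Z=1, X=1, Y=1) weight 1/20
  (Z=1, X=1, Y=4) weight 1/20
  (Z=2, X=0, Y=3) weight 1/40
  (Z=2, X=1, Y=3) weight 1/40
  (Z=3, X=0, Y=2) weight 1/80
  … 1 more
Group by Z:
  weight(Z=0) = 3/40
  weight(Z=1) = 1/5
  weight(Z=2) = 1/20
  weight(Z=3) = 1/40
Total weight = 3/40 + 1/5 + 1/20 + 1/40 = 7/20
P(Z=0 | obs) = 3/40 / 7/20 = 3/14
P(Z=1 | obs) = 1/5 / 7/20 = 4/7
P(Z=2 | obs) = 1/20 / 7/20 = 1/7
P(Z=3 | obs) = 1/40 / 7/20 = 1/14

P(Z=0) = 3/14, P(Z=1) = 4/7, P(Z=2) = 1/7, P(Z=3) = 1/14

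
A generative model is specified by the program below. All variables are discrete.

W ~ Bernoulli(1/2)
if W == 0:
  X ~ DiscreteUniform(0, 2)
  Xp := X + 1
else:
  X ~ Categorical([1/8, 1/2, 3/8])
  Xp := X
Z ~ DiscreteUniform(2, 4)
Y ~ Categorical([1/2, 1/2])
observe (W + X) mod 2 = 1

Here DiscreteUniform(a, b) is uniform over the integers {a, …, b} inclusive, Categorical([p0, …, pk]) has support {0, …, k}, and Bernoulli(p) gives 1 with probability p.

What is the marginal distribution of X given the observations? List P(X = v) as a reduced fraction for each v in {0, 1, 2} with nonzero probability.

Enumerate traces; 18 have nonzero weight after conditioning:
  (W=0, X=1, Z=2, Y=0) weight 1/36
  (W=0, X=1, Z=2, Y=1) weight 1/36
  (W=0, X=1, Z=3, Y=0) weight 1/36
  (W=0, X=1, Z=3, Y=1) weight 1/36
  (W=0, X=1, Z=4, Y=0) weight 1/36
  (W=0, X=1, Z=4, Y=1) weight 1/36
  (W=1, X=0, Z=2, Y=0) weight 1/96
  (W=1, X=0, Z=2, Y=1) weight 1/96
  (W=1, X=2, Z=2, Y=0) weight 1/32
  … 9 more
Group by X:
  weight(X=0) = 1/16
  weight(X=1) = 1/6
  weight(X=2) = 3/16
Total weight = 1/16 + 1/6 + 3/16 = 5/12
P(X=0 | obs) = 1/16 / 5/12 = 3/20
P(X=1 | obs) = 1/6 / 5/12 = 2/5
P(X=2 | obs) = 3/16 / 5/12 = 9/20

P(X=0) = 3/20, P(X=1) = 2/5, P(X=2) = 9/20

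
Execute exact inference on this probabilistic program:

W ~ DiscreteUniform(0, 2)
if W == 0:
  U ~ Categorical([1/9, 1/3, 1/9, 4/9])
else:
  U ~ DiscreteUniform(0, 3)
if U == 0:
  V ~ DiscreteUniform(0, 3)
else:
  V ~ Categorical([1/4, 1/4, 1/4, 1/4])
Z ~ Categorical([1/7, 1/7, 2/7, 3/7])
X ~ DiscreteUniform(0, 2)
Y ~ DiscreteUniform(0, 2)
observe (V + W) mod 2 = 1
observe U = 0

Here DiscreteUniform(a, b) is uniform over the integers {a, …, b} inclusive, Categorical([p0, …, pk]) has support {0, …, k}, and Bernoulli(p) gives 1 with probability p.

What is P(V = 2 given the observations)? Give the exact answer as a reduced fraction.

P(V = 2 | obs) = 9/44

Enumerate traces; 216 have nonzero weight after conditioning:
  (W=0, U=0, V=1, Z=0, X=0, Y=0) weight 1/6804
  (W=0, U=0, V=1, Z=0, X=0, Y=1) weight 1/6804
  (W=0, U=0, V=1, Z=0, X=0, Y=2) weight 1/6804
  (W=0, U=0, V=1, Z=0, X=1, Y=0) weight 1/6804
  (W=0, U=0, V=1, Z=0, X=1, Y=1) weight 1/6804
  (W=0, U=0, V=1, Z=0, X=1, Y=2) weight 1/6804
  (W=0, U=0, V=1, Z=0, X=2, Y=0) weight 1/6804
  (W=0, U=0, V=1, Z=0, X=2, Y=1) weight 1/6804
  (W=0, U=0, V=3, Z=0, X=0, Y=0) weight 1/6804
  (W=1, U=0, V=0, Z=0, X=0, Y=0) weight 1/3024
  … 206 more
Group by V:
  weight(V=0) = 1/48
  weight(V=1) = 13/432
  weight(V=2) = 1/48
  weight(V=3) = 13/432
Total weight = 1/48 + 13/432 + 1/48 + 13/432 = 11/108
P(V=0 | obs) = 1/48 / 11/108 = 9/44
P(V=1 | obs) = 13/432 / 11/108 = 13/44
P(V=2 | obs) = 1/48 / 11/108 = 9/44
P(V=3 | obs) = 13/432 / 11/108 = 13/44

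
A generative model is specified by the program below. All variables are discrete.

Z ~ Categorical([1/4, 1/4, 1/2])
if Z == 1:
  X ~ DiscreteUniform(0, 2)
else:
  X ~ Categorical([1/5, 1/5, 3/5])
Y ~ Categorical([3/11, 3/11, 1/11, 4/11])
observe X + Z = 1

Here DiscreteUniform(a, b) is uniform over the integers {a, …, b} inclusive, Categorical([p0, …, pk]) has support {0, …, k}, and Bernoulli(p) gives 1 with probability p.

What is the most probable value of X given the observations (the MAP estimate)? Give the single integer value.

argmax_v P(X = v | obs) = 0

Enumerate traces; 8 have nonzero weight after conditioning:
  (Z=0, X=1, Y=0) weight 3/220
  (Z=0, X=1, Y=1) weight 3/220
  (Z=0, X=1, Y=2) weight 1/220
  (Z=0, X=1, Y=3) weight 1/55
  (Z=1, X=0, Y=0) weight 1/44
  (Z=1, X=0, Y=1) weight 1/44
  (Z=1, X=0, Y=2) weight 1/132
  (Z=1, X=0, Y=3) weight 1/33
Group by X:
  weight(X=0) = 1/12
  weight(X=1) = 1/20
Total weight = 1/12 + 1/20 = 2/15
P(X=0 | obs) = 1/12 / 2/15 = 5/8
P(X=1 | obs) = 1/20 / 2/15 = 3/8
argmax = 0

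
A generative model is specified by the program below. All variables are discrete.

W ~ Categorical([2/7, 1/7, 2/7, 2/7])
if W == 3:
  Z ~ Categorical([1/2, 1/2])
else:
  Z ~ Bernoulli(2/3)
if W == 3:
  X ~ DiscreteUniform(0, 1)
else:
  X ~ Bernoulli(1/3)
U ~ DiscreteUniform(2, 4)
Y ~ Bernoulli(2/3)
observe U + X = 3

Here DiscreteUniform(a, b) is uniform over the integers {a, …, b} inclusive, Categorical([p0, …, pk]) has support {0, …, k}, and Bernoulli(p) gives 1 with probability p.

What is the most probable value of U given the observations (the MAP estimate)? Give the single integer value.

Enumerate traces; 32 have nonzero weight after conditioning:
  (W=0, Z=0, X=0, U=3, Y=0) weight 4/567
  (W=0, Z=0, X=0, U=3, Y=1) weight 8/567
  (W=0, Z=0, X=1, U=2, Y=0) weight 2/567
  (W=0, Z=0, X=1, U=2, Y=1) weight 4/567
  (W=0, Z=1, X=0, U=3, Y=0) weight 8/567
  (W=0, Z=1, X=0, U=3, Y=1) weight 16/567
  (W=0, Z=1, X=1, U=2, Y=0) weight 4/567
  (W=0, Z=1, X=1, U=2, Y=1) weight 8/567
  … 24 more
Group by U:
  weight(U=2) = 8/63
  weight(U=3) = 13/63
Total weight = 8/63 + 13/63 = 1/3
P(U=2 | obs) = 8/63 / 1/3 = 8/21
P(U=3 | obs) = 13/63 / 1/3 = 13/21
argmax = 3

argmax_v P(U = v | obs) = 3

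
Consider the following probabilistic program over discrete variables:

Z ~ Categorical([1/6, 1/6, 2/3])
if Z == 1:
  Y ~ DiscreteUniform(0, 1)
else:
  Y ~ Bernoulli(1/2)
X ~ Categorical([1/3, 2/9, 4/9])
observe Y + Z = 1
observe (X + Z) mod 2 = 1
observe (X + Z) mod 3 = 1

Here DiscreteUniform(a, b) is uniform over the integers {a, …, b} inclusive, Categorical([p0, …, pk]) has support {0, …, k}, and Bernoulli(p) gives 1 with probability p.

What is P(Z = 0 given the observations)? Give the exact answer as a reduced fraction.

Enumerate traces; 2 have nonzero weight after conditioning:
  (Z=0, Y=1, X=1) weight 1/54
  (Z=1, Y=0, X=0) weight 1/36
Group by Z:
  weight(Z=0) = 1/54
  weight(Z=1) = 1/36
Total weight = 1/54 + 1/36 = 5/108
P(Z=0 | obs) = 1/54 / 5/108 = 2/5
P(Z=1 | obs) = 1/36 / 5/108 = 3/5

P(Z = 0 | obs) = 2/5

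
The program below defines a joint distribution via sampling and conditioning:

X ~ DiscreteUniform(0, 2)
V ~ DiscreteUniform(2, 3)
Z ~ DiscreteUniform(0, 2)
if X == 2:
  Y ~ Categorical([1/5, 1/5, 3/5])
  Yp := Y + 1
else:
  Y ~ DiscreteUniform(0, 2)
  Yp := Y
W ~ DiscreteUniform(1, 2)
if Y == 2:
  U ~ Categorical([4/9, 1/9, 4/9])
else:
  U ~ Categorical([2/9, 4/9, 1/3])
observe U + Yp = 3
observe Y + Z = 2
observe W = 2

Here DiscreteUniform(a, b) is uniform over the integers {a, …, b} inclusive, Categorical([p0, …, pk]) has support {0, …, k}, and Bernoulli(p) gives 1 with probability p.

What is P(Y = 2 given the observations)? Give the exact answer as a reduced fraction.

P(Y = 2 | obs) = 46/97

Enumerate traces; 14 have nonzero weight after conditioning:
  (X=0, V=2, Z=0, Y=2, W=2, U=1) weight 1/972
  (X=0, V=2, Z=1, Y=1, W=2, U=2) weight 1/324
  (X=0, V=3, Z=0, Y=2, W=2, U=1) weight 1/972
  (X=0, V=3, Z=1, Y=1, W=2, U=2) weight 1/324
  (X=1, V=2, Z=0, Y=2, W=2, U=1) weight 1/972
  (X=1, V=2, Z=1, Y=1, W=2, U=2) weight 1/324
  (X=1, V=3, Z=0, Y=2, W=2, U=1) weight 1/972
  (X=1, V=3, Z=1, Y=1, W=2, U=2) weight 1/324
  (X=2, V=2, Z=2, Y=0, W=2, U=2) weight 1/540
  … 5 more
Group by Y:
  weight(Y=0) = 1/270
  weight(Y=1) = 7/405
  weight(Y=2) = 23/1215
Total weight = 1/270 + 7/405 + 23/1215 = 97/2430
P(Y=0 | obs) = 1/270 / 97/2430 = 9/97
P(Y=1 | obs) = 7/405 / 97/2430 = 42/97
P(Y=2 | obs) = 23/1215 / 97/2430 = 46/97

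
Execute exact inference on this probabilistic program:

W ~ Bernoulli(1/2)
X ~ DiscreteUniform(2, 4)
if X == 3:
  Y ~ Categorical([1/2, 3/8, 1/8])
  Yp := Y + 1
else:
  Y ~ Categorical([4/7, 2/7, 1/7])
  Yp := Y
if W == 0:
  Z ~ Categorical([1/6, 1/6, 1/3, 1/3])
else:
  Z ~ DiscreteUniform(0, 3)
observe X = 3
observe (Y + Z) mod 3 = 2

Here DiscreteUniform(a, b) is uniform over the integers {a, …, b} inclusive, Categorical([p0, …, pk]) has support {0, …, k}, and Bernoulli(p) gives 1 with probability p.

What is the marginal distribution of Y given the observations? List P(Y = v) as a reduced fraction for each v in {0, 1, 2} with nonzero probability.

Enumerate traces; 8 have nonzero weight after conditioning:
  (W=0, X=3, Y=0, Z=2) weight 1/36
  (W=0, X=3, Y=1, Z=1) weight 1/96
  (W=0, X=3, Y=2, Z=0) weight 1/288
  (W=0, X=3, Y=2, Z=3) weight 1/144
  (W=1, X=3, Y=0, Z=2) weight 1/48
  (W=1, X=3, Y=1, Z=1) weight 1/64
  (W=1, X=3, Y=2, Z=0) weight 1/192
  (W=1, X=3, Y=2, Z=3) weight 1/192
Group by Y:
  weight(Y=0) = 7/144
  weight(Y=1) = 5/192
  weight(Y=2) = 1/48
Total weight = 7/144 + 5/192 + 1/48 = 55/576
P(Y=0 | obs) = 7/144 / 55/576 = 28/55
P(Y=1 | obs) = 5/192 / 55/576 = 3/11
P(Y=2 | obs) = 1/48 / 55/576 = 12/55

P(Y=0) = 28/55, P(Y=1) = 3/11, P(Y=2) = 12/55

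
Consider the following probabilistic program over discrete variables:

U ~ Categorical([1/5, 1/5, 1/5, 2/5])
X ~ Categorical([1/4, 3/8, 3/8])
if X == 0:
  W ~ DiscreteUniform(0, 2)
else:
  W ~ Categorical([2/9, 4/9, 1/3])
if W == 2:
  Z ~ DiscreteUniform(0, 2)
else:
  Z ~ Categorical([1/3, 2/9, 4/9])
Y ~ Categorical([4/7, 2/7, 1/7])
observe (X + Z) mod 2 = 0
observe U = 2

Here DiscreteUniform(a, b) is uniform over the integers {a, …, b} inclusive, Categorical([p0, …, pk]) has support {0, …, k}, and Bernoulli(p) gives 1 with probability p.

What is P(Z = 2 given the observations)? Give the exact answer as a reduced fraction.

Enumerate traces; 45 have nonzero weight after conditioning:
  (U=2, X=0, W=0, Z=0, Y=0) weight 1/315
  (U=2, X=0, W=0, Z=0, Y=1) weight 1/630
  (U=2, X=0, W=0, Z=0, Y=2) weight 1/1260
  (U=2, X=0, W=0, Z=2, Y=0) weight 4/945
  (U=2, X=0, W=0, Z=2, Y=1) weight 2/945
  (U=2, X=0, W=0, Z=2, Y=2) weight 1/945
  (U=2, X=0, W=1, Z=0, Y=0) weight 1/315
  (U=2, X=0, W=1, Z=0, Y=1) weight 1/630
  (U=2, X=1, W=0, Z=1, Y=0) weight 2/945
  … 36 more
Group by Z:
  weight(Z=0) = 1/24
  weight(Z=1) = 7/360
  weight(Z=2) = 11/216
Total weight = 1/24 + 7/360 + 11/216 = 121/1080
P(Z=0 | obs) = 1/24 / 121/1080 = 45/121
P(Z=1 | obs) = 7/360 / 121/1080 = 21/121
P(Z=2 | obs) = 11/216 / 121/1080 = 5/11

P(Z = 2 | obs) = 5/11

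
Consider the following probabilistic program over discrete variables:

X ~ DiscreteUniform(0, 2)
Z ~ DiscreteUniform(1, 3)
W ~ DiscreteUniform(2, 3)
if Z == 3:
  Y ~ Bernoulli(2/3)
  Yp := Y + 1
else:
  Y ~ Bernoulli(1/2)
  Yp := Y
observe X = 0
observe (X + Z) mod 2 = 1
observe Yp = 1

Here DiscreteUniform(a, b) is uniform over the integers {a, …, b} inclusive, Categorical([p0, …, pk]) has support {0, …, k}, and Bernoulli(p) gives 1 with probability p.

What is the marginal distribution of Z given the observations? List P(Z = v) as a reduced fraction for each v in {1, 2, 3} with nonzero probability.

Enumerate traces; 4 have nonzero weight after conditioning:
  (X=0, Z=1, W=2, Y=1) weight 1/36
  (X=0, Z=1, W=3, Y=1) weight 1/36
  (X=0, Z=3, W=2, Y=0) weight 1/54
  (X=0, Z=3, W=3, Y=0) weight 1/54
Group by Z:
  weight(Z=1) = 1/18
  weight(Z=3) = 1/27
Total weight = 1/18 + 1/27 = 5/54
P(Z=1 | obs) = 1/18 / 5/54 = 3/5
P(Z=3 | obs) = 1/27 / 5/54 = 2/5

P(Z=1) = 3/5, P(Z=3) = 2/5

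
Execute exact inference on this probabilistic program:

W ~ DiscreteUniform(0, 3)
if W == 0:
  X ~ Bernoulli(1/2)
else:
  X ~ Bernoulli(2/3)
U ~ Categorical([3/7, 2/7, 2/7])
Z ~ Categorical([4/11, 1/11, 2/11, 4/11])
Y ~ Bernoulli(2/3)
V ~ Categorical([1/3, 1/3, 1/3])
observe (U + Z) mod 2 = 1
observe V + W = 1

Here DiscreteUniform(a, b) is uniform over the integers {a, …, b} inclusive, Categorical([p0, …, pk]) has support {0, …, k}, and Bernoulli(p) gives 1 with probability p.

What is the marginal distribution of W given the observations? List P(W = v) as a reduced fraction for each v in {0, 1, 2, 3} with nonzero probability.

P(W=0) = 1/2, P(W=1) = 1/2

Enumerate traces; 48 have nonzero weight after conditioning:
  (W=0, X=0, U=0, Z=1, Y=0, V=1) weight 1/1848
  (W=0, X=0, U=0, Z=1, Y=1, V=1) weight 1/924
  (W=0, X=0, U=0, Z=3, Y=0, V=1) weight 1/462
  (W=0, X=0, U=0, Z=3, Y=1, V=1) weight 1/231
  (W=0, X=0, U=1, Z=0, Y=0, V=1) weight 1/693
  (W=0, X=0, U=1, Z=0, Y=1, V=1) weight 2/693
  (W=0, X=0, U=1, Z=2, Y=0, V=1) weight 1/1386
  (W=0, X=0, U=1, Z=2, Y=1, V=1) weight 1/693
  (W=1, X=0, U=0, Z=1, Y=0, V=0) weight 1/2772
  … 39 more
Group by W:
  weight(W=0) = 37/924
  weight(W=1) = 37/924
Total weight = 37/924 + 37/924 = 37/462
P(W=0 | obs) = 37/924 / 37/462 = 1/2
P(W=1 | obs) = 37/924 / 37/462 = 1/2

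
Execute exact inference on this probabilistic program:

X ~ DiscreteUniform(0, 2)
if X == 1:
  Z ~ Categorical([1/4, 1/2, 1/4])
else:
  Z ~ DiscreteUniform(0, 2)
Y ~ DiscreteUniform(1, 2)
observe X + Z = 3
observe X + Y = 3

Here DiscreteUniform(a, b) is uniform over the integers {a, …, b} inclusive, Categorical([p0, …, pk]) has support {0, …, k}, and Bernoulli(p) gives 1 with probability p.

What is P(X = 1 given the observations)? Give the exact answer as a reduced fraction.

P(X = 1 | obs) = 3/7

Enumerate traces; 2 have nonzero weight after conditioning:
  (X=1, Z=2, Y=2) weight 1/24
  (X=2, Z=1, Y=1) weight 1/18
Group by X:
  weight(X=1) = 1/24
  weight(X=2) = 1/18
Total weight = 1/24 + 1/18 = 7/72
P(X=1 | obs) = 1/24 / 7/72 = 3/7
P(X=2 | obs) = 1/18 / 7/72 = 4/7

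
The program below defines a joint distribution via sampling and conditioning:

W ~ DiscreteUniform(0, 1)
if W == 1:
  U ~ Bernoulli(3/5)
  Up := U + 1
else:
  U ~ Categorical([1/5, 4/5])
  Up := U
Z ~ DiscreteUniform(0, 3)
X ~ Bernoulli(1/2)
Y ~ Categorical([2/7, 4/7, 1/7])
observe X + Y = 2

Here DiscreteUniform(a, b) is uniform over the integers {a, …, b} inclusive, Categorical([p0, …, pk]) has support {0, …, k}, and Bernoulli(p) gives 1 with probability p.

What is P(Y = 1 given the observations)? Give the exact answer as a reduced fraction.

Enumerate traces; 32 have nonzero weight after conditioning:
  (W=0, U=0, Z=0, X=0, Y=2) weight 1/560
  (W=0, U=0, Z=0, X=1, Y=1) weight 1/140
  (W=0, U=0, Z=1, X=0, Y=2) weight 1/560
  (W=0, U=0, Z=1, X=1, Y=1) weight 1/140
  (W=0, U=0, Z=2, X=0, Y=2) weight 1/560
  (W=0, U=0, Z=2, X=1, Y=1) weight 1/140
  (W=0, U=0, Z=3, X=0, Y=2) weight 1/560
  (W=0, U=0, Z=3, X=1, Y=1) weight 1/140
  … 24 more
Group by Y:
  weight(Y=1) = 2/7
  weight(Y=2) = 1/14
Total weight = 2/7 + 1/14 = 5/14
P(Y=1 | obs) = 2/7 / 5/14 = 4/5
P(Y=2 | obs) = 1/14 / 5/14 = 1/5

P(Y = 1 | obs) = 4/5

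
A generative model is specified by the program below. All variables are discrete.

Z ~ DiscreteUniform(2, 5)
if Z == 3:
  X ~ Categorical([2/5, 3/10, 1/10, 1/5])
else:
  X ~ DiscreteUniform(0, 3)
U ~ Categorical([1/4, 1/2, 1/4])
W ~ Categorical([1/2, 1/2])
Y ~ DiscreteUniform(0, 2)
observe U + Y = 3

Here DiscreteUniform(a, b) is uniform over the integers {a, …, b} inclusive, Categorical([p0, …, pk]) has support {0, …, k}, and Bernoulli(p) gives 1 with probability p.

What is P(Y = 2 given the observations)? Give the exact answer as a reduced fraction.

Enumerate traces; 64 have nonzero weight after conditioning:
  (Z=2, X=0, U=1, W=0, Y=2) weight 1/192
  (Z=2, X=0, U=1, W=1, Y=2) weight 1/192
  (Z=2, X=0, U=2, W=0, Y=1) weight 1/384
  (Z=2, X=0, U=2, W=1, Y=1) weight 1/384
  (Z=2, X=1, U=1, W=0, Y=2) weight 1/192
  (Z=2, X=1, U=1, W=1, Y=2) weight 1/192
  (Z=2, X=1, U=2, W=0, Y=1) weight 1/384
  (Z=2, X=1, U=2, W=1, Y=1) weight 1/384
  … 56 more
Group by Y:
  weight(Y=1) = 1/12
  weight(Y=2) = 1/6
Total weight = 1/12 + 1/6 = 1/4
P(Y=1 | obs) = 1/12 / 1/4 = 1/3
P(Y=2 | obs) = 1/6 / 1/4 = 2/3

P(Y = 2 | obs) = 2/3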